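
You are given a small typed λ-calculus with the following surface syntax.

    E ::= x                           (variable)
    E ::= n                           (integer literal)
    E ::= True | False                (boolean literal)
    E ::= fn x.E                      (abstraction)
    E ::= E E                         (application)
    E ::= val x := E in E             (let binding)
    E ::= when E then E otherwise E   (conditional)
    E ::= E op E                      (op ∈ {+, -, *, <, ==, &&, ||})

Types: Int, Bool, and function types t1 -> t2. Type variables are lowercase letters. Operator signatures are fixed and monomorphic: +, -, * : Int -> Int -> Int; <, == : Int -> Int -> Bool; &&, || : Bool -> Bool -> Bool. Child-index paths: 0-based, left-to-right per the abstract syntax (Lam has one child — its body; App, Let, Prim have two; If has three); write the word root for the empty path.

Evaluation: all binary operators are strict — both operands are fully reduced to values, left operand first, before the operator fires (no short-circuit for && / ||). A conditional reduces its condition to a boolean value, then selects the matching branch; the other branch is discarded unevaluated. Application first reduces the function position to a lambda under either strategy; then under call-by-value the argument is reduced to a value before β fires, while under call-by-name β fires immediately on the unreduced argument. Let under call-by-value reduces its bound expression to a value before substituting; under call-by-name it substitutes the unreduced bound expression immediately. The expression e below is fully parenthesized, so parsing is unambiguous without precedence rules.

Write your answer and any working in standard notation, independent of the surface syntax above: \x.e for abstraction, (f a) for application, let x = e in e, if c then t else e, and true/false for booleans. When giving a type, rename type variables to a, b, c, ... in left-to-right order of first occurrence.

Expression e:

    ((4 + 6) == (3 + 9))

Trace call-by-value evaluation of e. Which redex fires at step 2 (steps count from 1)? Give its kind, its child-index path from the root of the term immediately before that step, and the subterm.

Working:
step 0: ((4 + 6) == (3 + 9))
step 1: [delta@0] (10 == (3 + 9))
step 2: [delta@1] (10 == 12)

Answer: delta at 1 : (3 + 9)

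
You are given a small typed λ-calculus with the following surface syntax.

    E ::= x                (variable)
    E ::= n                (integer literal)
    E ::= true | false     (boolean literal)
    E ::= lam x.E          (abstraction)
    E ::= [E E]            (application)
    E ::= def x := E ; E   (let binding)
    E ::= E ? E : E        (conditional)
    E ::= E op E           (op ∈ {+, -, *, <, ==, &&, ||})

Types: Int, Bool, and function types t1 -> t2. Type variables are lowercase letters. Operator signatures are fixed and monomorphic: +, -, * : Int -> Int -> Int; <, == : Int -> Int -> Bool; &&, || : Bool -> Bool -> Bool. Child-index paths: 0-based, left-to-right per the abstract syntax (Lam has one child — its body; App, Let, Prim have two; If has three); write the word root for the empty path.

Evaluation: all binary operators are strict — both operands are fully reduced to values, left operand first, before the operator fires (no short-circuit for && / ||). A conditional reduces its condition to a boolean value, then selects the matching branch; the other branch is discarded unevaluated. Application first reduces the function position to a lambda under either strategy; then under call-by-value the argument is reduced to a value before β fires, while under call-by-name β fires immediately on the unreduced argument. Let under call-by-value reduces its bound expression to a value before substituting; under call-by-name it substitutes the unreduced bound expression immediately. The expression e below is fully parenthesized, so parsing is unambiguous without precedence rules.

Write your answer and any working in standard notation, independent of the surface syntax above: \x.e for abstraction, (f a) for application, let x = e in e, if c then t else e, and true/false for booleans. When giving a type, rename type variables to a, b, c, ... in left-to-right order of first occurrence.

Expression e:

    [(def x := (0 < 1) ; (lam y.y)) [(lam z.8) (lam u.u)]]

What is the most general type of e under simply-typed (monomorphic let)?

Working:
  unify Int ~ Int
  unify Int ~ Int
let x : Bool
y : a
\y._ : a -> a
\z._ : b -> Int
u : c
\u._ : c -> c
  unify b -> Int ~ (c -> c) -> d
  unify b ~ c -> c
  unify Int ~ d
_ _ : Int
  unify a -> a ~ Int -> e
  unify a ~ Int
  unify Int ~ e
_ _ : Int

Answer: Int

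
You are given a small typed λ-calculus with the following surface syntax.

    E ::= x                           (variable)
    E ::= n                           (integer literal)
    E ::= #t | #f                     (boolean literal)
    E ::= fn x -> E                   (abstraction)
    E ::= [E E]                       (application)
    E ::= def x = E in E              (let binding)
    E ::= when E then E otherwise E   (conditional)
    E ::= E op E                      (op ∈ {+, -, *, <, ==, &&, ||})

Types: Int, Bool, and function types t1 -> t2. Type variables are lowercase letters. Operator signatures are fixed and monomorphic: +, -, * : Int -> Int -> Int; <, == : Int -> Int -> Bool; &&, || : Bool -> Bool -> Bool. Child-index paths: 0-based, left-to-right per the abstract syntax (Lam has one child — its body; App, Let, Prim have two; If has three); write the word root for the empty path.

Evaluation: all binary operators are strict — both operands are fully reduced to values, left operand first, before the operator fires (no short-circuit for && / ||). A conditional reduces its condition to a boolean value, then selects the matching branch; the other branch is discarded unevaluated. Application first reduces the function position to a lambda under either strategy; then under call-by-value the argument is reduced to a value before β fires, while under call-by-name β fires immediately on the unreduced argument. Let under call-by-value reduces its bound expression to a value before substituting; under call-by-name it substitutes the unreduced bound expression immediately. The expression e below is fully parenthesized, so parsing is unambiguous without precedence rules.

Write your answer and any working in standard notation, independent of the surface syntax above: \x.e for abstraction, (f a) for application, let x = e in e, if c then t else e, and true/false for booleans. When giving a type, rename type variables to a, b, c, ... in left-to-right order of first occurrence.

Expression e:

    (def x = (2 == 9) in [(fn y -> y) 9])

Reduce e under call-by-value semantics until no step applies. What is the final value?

Answer: 9

Trace:
step 0: (let x = (2 == 9) in ((\y.y) 9))
step 1: [delta@0] (let x = false in ((\y.y) 9))
step 2: [let@root] ((\y.y) 9)
step 3: [beta@root] 9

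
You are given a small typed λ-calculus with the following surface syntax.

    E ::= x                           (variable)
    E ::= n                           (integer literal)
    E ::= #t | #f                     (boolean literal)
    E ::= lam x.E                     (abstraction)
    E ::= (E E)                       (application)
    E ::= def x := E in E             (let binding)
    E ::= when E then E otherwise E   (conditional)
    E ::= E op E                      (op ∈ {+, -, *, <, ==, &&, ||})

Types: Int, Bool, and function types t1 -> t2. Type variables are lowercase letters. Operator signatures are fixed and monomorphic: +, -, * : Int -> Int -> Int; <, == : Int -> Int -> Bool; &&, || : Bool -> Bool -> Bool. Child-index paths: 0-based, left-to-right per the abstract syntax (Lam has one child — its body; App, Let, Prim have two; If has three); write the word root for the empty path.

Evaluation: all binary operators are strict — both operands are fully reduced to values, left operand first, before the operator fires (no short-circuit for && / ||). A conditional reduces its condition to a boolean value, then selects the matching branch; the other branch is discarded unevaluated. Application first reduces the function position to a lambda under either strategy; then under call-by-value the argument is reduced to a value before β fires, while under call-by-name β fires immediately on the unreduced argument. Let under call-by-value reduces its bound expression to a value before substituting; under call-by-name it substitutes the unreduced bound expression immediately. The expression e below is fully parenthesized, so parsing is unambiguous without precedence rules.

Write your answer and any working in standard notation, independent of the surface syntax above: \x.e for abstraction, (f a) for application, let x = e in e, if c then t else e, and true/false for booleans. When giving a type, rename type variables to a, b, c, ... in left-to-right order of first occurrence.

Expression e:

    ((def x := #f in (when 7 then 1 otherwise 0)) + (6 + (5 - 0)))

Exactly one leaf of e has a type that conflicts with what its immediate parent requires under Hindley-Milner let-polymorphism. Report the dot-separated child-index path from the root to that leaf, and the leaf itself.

Answer: 0.1.0 : 7

Trace:
let x : Bool
  unify Int ~ Bool
  FAIL: mismatch Int ~ Bool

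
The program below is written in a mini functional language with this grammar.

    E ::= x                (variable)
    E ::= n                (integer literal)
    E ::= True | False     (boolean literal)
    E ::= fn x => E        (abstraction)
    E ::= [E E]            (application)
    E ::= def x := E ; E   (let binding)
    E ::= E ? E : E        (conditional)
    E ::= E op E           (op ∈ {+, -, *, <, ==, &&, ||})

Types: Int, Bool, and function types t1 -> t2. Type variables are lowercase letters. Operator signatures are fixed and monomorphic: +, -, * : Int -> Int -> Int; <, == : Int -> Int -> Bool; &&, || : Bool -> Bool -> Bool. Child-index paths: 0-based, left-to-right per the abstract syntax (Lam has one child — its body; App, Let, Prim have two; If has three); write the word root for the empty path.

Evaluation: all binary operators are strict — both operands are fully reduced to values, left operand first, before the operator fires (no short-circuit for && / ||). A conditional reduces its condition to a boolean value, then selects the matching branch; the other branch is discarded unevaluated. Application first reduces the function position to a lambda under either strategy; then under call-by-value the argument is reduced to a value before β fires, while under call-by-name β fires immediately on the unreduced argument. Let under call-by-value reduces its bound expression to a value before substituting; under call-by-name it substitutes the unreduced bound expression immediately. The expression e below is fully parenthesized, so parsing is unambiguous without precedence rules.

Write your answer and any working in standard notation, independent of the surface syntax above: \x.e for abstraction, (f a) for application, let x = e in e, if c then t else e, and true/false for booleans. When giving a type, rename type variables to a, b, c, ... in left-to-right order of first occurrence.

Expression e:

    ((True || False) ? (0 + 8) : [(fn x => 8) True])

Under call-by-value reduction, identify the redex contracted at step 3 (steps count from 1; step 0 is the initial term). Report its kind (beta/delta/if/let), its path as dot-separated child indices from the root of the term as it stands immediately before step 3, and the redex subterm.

Derivation:
step 0: (if (true || false) then (0 + 8) else ((\x.8) true))
step 1: [delta@0] (if true then (0 + 8) else ((\x.8) true))
step 2: [if@root] (0 + 8)
step 3: [delta@root] 8

Answer: delta at root : (0 + 8)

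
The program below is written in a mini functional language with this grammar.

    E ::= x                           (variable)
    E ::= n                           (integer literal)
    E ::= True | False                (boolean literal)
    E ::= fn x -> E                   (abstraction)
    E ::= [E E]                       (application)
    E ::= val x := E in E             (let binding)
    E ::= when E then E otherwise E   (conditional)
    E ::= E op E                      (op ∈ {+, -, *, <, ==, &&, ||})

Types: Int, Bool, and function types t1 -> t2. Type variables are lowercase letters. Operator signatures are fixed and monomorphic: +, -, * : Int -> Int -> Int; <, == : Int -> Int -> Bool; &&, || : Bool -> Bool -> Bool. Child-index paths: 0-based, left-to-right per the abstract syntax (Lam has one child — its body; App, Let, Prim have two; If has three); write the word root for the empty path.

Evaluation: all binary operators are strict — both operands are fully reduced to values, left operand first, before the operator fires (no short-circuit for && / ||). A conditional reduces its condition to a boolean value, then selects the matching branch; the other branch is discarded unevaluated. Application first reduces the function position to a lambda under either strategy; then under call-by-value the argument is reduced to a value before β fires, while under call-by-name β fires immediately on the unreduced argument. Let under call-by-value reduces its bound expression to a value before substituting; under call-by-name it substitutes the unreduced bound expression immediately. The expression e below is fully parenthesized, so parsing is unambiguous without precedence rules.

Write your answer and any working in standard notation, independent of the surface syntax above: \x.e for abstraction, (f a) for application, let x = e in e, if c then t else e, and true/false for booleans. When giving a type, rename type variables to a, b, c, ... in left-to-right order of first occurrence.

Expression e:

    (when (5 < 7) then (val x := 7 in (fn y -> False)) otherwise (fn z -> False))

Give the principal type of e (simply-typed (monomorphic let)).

Working:
  unify Int ~ Int
  unify Int ~ Int
  unify Bool ~ Bool
let x : Int
\y._ : a -> Bool
\z._ : b -> Bool
  unify a -> Bool ~ b -> Bool
  unify a ~ b
  unify Bool ~ Bool

Answer: a -> Bool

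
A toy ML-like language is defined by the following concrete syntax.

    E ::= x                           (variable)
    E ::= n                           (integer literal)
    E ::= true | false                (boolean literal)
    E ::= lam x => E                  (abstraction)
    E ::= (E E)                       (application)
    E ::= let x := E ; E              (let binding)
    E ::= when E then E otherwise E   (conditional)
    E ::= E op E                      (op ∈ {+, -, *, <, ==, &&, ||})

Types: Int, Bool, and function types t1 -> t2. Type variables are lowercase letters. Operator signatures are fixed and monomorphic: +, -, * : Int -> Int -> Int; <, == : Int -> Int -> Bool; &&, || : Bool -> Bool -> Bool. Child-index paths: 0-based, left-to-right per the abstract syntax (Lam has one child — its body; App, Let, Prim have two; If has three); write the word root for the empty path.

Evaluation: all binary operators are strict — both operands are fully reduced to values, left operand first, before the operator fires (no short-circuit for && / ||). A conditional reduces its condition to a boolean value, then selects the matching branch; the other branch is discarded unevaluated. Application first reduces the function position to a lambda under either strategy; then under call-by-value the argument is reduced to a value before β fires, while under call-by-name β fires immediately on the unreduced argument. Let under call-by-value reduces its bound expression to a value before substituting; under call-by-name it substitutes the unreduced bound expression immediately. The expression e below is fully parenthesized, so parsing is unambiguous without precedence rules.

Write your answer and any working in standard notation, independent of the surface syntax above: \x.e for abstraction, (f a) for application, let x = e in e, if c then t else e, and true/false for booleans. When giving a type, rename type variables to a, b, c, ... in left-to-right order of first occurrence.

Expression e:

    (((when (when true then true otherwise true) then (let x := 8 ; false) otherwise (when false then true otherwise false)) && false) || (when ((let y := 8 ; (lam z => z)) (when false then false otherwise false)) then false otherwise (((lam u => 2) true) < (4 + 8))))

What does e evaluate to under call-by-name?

Trace:
step 0: (((if (if true then true else true) then (let x = 8 in false) else (if false then true else false)) && false) || (if ((let y = 8 in (\z.z)) (if false then false else false)) then false else (((\u.2) true) < (4 + 8))))
step 1: [if@0.0.0] (((if true then (let x = 8 in false) else (if false then true else false)) && false) || (if ((let y = 8 in (\z.z)) (if false then false else false)) then false else (((\u.2) true) < (4 + 8))))
step 2: [if@0.0] (((let x = 8 in false) && false) || (if ((let y = 8 in (\z.z)) (if false then false else false)) then false else (((\u.2) true) < (4 + 8))))
step 3: [let@0.0] ((false && false) || (if ((let y = 8 in (\z.z)) (if false then false else false)) then false else (((\u.2) true) < (4 + 8))))
step 4: [delta@0] (false || (if ((let y = 8 in (\z.z)) (if false then false else false)) then false else (((\u.2) true) < (4 + 8))))
step 5: [let@1.0.0] (false || (if ((\z.z) (if false then false else false)) then false else (((\u.2) true) < (4 + 8))))
step 6: [beta@1.0] (false || (if (if false then false else false) then false else (((\u.2) true) < (4 + 8))))
step 7: [if@1.0] (false || (if false then false else (((\u.2) true) < (4 + 8))))
step 8: [if@1] (false || (((\u.2) true) < (4 + 8)))
step 9: [beta@1.0] (false || (2 < (4 + 8)))
step 10: [delta@1.1] (false || (2 < 12))
step 11: [delta@1] (false || true)
step 12: [delta@root] true

Answer: true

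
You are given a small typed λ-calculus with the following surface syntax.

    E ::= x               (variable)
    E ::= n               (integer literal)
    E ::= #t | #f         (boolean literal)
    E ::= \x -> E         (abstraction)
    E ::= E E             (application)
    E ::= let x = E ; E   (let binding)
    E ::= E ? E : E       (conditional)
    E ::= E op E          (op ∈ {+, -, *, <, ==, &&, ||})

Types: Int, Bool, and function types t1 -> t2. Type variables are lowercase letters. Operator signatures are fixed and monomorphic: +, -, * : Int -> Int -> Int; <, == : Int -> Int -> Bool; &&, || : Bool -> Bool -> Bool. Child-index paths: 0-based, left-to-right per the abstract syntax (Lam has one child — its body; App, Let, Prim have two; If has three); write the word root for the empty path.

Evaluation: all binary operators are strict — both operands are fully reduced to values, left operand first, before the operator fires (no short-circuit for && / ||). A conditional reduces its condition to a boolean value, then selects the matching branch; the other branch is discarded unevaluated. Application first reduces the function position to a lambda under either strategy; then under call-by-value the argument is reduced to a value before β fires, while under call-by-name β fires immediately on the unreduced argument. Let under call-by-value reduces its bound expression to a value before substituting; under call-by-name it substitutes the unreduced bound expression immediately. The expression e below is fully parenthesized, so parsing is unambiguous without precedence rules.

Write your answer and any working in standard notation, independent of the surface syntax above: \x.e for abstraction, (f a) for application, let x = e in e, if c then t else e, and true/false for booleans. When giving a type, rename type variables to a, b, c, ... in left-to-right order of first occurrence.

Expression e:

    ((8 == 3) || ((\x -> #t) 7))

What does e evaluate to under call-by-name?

Derivation:
step 0: ((8 == 3) || ((\x.true) 7))
step 1: [delta@0] (false || ((\x.true) 7))
step 2: [beta@1] (false || true)
step 3: [delta@root] true

Answer: true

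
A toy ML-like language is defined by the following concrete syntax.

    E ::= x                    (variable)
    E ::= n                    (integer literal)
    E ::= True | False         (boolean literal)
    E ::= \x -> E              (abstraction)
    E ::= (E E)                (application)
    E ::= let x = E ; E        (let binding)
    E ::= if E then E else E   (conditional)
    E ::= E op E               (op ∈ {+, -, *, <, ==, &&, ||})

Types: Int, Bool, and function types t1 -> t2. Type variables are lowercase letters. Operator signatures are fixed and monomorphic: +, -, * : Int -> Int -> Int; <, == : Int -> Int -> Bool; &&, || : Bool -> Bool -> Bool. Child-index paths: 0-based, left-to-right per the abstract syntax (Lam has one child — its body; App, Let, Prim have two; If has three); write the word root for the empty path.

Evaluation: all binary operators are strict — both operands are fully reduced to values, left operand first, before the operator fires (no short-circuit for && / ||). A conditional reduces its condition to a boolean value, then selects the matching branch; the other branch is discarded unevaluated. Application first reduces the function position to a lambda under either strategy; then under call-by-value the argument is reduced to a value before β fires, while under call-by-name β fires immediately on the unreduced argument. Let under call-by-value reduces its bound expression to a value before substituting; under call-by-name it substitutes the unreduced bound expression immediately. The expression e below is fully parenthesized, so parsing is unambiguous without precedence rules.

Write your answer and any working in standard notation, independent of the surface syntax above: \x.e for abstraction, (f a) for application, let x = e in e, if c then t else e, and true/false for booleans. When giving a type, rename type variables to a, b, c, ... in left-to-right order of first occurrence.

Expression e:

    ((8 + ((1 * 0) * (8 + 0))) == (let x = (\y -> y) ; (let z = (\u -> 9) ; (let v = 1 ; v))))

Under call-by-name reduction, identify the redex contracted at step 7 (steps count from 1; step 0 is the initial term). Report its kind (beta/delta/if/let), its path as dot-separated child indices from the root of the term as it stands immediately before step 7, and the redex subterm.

Working:
step 0: ((8 + ((1 * 0) * (8 + 0))) == (let x = (\y.y) in (let z = (\u.9) in (let v = 1 in v))))
step 1: [delta@0.1.0] ((8 + (0 * (8 + 0))) == (let x = (\y.y) in (let z = (\u.9) in (let v = 1 in v))))
step 2: [delta@0.1.1] ((8 + (0 * 8)) == (let x = (\y.y) in (let z = (\u.9) in (let v = 1 in v))))
step 3: [delta@0.1] ((8 + 0) == (let x = (\y.y) in (let z = (\u.9) in (let v = 1 in v))))
step 4: [delta@0] (8 == (let x = (\y.y) in (let z = (\u.9) in (let v = 1 in v))))
step 5: [let@1] (8 == (let z = (\u.9) in (let v = 1 in v)))
step 6: [let@1] (8 == (let v = 1 in v))
step 7: [let@1] (8 == 1)

Answer: let at 1 : (let v = 1 in v)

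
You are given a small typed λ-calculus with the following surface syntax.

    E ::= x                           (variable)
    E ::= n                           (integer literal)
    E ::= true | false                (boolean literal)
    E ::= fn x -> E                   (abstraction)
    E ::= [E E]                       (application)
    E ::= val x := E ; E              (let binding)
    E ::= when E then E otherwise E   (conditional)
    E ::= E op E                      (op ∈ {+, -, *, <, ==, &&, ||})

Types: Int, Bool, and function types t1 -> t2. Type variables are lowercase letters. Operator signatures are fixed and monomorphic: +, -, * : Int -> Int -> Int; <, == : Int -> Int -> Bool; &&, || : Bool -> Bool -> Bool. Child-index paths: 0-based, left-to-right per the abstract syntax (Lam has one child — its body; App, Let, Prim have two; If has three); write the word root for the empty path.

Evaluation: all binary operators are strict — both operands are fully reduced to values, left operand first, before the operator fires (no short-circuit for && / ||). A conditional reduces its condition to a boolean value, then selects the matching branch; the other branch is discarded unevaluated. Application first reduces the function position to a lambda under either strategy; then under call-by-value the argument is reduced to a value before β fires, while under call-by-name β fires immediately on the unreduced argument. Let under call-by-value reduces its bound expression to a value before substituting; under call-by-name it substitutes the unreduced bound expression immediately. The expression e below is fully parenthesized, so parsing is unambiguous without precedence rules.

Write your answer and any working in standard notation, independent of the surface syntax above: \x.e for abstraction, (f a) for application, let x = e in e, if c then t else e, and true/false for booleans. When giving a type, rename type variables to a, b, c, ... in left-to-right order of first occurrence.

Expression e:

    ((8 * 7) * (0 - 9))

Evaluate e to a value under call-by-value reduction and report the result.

Derivation:
step 0: ((8 * 7) * (0 - 9))
step 1: [delta@0] (56 * (0 - 9))
step 2: [delta@1] (56 * -9)
step 3: [delta@root] -504

Answer: -504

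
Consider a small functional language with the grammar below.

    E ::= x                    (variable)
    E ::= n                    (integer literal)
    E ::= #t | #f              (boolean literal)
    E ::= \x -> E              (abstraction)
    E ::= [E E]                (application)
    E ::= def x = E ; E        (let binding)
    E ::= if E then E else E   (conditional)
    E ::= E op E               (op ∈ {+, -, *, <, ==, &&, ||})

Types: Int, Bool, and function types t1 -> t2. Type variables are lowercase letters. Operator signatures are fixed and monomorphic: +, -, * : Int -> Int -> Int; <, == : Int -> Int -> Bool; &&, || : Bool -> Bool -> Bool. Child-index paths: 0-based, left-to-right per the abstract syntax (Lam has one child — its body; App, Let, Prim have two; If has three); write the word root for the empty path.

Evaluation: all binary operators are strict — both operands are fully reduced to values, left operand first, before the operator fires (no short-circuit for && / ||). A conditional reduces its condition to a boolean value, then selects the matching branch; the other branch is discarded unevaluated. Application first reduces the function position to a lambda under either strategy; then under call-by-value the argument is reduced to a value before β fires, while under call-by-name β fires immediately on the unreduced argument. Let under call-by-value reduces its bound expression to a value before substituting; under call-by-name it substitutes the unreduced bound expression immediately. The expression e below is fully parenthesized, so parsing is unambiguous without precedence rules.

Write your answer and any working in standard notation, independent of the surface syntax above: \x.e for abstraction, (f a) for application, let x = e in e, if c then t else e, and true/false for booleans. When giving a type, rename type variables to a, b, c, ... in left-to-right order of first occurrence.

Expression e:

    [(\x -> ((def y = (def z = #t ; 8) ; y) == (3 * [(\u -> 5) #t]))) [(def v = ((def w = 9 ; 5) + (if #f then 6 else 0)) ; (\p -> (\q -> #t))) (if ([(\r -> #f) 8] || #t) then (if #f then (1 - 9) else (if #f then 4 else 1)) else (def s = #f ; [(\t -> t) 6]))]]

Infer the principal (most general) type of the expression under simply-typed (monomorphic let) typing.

Answer: Bool

Working:
let z : Bool
let y : Int
y : Int
  unify Int ~ Int
  unify Int ~ Int
\u._ : b -> Int
  unify b -> Int ~ Bool -> c
  unify b ~ Bool
  unify Int ~ c
_ _ : Int
  unify Int ~ Int
  unify Int ~ Int
\x._ : a -> Bool
let w : Int
  unify Int ~ Int
  unify Bool ~ Bool
  unify Int ~ Int
  unify Int ~ Int
let v : Int
\q._ : e -> Bool
\p._ : d -> e -> Bool
\r._ : f -> Bool
  unify f -> Bool ~ Int -> g
  unify f ~ Int
  unify Bool ~ g
_ _ : Bool
  unify Bool ~ Bool
  unify Bool ~ Bool
  unify Bool ~ Bool
  unify Bool ~ Bool
  unify Int ~ Int
  unify Int ~ Int
  unify Bool ~ Bool
  unify Int ~ Int
  unify Int ~ Int
let s : Bool
t : h
\t._ : h -> h
  unify h -> h ~ Int -> i
  unify h ~ Int
  unify Int ~ i
_ _ : Int
  unify Int ~ Int
  unify d -> e -> Bool ~ Int -> j
  unify d ~ Int
  unify e -> Bool ~ j
_ _ : e -> Bool
  unify a -> Bool ~ (e -> Bool) -> k
  unify a ~ e -> Bool
  unify Bool ~ k
_ _ : Bool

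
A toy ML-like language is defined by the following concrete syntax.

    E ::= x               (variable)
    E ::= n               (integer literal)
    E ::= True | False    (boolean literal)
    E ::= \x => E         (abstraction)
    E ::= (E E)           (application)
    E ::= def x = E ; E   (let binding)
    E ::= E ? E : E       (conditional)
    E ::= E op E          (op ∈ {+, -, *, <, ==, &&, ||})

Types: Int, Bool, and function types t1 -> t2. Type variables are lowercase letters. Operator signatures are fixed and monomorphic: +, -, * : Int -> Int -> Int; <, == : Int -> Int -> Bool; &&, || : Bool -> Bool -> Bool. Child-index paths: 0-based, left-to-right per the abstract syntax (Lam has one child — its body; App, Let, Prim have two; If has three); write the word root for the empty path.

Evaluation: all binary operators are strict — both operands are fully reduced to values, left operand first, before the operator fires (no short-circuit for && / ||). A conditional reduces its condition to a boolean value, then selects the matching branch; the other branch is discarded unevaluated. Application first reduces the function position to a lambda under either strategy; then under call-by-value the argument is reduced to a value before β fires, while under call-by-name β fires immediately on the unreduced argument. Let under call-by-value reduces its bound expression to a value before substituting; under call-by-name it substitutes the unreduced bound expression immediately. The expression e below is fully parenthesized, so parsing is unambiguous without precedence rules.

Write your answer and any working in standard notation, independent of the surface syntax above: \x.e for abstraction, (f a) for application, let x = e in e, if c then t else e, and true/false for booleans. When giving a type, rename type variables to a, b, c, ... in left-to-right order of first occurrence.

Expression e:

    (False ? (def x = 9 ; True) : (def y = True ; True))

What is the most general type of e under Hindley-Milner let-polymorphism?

Answer: Bool

Working:
  unify Bool ~ Bool
let x : Int
let y : Bool
  unify Bool ~ Bool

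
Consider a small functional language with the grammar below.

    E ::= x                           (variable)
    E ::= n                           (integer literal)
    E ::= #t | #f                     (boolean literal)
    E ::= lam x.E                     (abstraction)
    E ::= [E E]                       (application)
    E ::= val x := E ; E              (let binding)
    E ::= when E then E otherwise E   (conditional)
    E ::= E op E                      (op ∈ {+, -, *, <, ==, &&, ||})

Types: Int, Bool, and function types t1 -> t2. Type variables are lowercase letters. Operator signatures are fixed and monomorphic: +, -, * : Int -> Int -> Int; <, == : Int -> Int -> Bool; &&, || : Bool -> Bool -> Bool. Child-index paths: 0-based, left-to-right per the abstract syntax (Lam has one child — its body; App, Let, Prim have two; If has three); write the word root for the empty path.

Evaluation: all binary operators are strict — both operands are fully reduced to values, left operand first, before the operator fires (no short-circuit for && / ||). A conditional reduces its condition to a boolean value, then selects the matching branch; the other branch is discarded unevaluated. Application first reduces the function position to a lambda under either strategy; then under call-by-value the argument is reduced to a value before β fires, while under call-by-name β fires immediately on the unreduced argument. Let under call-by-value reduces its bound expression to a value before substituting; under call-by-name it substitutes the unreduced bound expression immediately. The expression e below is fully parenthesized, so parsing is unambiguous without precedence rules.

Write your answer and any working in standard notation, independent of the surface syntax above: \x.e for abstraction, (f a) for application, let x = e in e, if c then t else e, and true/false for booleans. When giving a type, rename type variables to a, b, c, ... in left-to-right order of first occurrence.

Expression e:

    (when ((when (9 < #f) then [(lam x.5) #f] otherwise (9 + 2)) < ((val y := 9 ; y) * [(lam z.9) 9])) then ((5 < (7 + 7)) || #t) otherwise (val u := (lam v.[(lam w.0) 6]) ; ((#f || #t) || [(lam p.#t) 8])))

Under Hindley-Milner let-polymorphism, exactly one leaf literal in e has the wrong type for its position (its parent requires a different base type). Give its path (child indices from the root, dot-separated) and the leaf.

Answer: 0.0.0.1 : false

Derivation:
  unify Int ~ Int
  unify Bool ~ Int
  FAIL: mismatch Bool ~ Int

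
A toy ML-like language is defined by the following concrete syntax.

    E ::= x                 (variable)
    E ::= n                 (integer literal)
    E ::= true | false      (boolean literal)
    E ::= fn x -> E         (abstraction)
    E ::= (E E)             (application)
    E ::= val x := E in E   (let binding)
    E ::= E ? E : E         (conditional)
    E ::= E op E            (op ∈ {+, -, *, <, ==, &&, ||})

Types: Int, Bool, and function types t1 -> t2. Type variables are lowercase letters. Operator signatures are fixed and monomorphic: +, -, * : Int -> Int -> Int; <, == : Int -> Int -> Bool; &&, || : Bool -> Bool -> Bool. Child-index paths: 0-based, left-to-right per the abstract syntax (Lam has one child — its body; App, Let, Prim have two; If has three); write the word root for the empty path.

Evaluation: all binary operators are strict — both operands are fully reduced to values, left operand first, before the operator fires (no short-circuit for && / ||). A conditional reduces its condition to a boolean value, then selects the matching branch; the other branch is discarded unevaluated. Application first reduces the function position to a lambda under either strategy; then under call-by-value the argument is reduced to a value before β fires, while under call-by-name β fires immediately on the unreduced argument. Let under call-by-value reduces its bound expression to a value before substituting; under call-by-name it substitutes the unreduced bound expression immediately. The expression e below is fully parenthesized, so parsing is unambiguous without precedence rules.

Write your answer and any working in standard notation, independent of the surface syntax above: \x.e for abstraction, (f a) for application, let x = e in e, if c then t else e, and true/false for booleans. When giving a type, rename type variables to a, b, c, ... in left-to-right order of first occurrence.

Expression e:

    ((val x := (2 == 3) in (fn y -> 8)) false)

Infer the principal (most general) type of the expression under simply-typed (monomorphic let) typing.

Working:
  unify Int ~ Int
  unify Int ~ Int
let x : Bool
\y._ : a -> Int
  unify a -> Int ~ Bool -> b
  unify a ~ Bool
  unify Int ~ b
_ _ : Int

Answer: Int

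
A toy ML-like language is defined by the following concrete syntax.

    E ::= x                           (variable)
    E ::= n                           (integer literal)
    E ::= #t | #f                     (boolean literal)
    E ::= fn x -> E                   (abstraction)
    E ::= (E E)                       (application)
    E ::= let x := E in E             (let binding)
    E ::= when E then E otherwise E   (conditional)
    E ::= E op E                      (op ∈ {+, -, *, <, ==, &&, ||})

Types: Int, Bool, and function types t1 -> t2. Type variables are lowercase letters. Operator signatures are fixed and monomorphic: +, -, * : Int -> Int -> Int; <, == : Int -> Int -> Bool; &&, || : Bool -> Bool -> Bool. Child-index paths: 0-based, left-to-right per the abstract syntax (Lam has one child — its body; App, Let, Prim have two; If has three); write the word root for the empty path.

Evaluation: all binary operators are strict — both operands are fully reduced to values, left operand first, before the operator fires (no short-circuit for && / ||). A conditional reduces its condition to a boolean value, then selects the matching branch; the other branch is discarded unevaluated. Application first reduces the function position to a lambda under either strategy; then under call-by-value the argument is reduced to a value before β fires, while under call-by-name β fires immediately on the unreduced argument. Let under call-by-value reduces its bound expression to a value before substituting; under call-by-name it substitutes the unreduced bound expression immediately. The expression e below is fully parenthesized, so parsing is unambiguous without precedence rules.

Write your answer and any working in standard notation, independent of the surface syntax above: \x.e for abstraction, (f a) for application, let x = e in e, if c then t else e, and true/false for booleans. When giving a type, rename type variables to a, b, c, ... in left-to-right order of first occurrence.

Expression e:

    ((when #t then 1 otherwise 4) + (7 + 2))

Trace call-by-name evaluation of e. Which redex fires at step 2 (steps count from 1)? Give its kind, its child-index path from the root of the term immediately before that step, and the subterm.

Answer: delta at 1 : (7 + 2)

Working:
step 0: ((if true then 1 else 4) + (7 + 2))
step 1: [if@0] (1 + (7 + 2))
step 2: [delta@1] (1 + 9)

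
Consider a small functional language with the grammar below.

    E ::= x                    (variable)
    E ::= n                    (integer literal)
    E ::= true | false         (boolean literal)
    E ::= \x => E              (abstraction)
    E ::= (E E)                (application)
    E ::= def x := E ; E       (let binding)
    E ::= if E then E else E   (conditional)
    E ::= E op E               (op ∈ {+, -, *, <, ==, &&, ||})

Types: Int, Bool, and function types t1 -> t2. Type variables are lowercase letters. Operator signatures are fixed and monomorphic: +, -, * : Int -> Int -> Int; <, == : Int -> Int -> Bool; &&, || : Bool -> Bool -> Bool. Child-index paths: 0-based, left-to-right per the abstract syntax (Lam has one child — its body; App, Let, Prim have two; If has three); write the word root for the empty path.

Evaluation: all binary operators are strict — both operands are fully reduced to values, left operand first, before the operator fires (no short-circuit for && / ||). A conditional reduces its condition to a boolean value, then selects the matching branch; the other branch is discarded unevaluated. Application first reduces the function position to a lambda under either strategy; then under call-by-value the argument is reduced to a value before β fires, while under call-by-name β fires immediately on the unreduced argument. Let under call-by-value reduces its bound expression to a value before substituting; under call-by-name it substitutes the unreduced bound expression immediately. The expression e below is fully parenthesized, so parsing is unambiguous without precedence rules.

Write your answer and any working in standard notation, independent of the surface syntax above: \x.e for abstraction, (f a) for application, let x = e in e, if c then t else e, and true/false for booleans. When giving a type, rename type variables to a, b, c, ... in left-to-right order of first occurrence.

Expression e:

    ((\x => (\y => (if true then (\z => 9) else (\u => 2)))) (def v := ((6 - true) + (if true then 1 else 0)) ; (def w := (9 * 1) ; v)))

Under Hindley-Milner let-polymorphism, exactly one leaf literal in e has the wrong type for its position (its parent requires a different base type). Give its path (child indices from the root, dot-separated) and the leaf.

Working:
  unify Bool ~ Bool
\z._ : c -> Int
\u._ : d -> Int
  unify c -> Int ~ d -> Int
  unify c ~ d
  unify Int ~ Int
\y._ : b -> d -> Int
\x._ : a -> b -> d -> Int
  unify Int ~ Int
  unify Bool ~ Int
  FAIL: mismatch Bool ~ Int

Answer: 1.0.0.1 : true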